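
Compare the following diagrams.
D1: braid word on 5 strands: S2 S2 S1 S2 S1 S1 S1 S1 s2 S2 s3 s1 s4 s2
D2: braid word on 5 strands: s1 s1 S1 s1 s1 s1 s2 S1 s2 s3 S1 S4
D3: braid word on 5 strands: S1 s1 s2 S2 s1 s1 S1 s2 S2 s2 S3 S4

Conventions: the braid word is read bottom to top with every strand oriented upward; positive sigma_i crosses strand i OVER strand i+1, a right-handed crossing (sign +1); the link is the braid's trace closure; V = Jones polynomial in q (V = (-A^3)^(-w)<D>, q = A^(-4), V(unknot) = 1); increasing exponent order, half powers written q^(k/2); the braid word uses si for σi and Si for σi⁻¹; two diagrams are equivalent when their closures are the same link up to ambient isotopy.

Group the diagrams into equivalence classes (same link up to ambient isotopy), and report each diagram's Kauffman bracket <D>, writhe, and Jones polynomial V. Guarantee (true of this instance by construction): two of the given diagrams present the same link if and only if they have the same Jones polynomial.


grouping into links: {D1} | {D2} | {D3}
V(D1) = -q^-7 + q^-6 - q^-5 + q^-4 + q^-2  (w -4, c 14, <D> = A^-4 + A^4 - A^8 + A^12 - A^16)
V(D2) = q - q^2 + 2q^3 - q^4 + q^5 - q^6  [12 crossings, <D> = -A^-12 + A^-8 - A^-4 + 2 - A^4 + A^8, w = +4]
V(D3) = 1  [12 crossings, <D> = 1, w = 0]
why: 3 values of V(q) split the 3 diagrams


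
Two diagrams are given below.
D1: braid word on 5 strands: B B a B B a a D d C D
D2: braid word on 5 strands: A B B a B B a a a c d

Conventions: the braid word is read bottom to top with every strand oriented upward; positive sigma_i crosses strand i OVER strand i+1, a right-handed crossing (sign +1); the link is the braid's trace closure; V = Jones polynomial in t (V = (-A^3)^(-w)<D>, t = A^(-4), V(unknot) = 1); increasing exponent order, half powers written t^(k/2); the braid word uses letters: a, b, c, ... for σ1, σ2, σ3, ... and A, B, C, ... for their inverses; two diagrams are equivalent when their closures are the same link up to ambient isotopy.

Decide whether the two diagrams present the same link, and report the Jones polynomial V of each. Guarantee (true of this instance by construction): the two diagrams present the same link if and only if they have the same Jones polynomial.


equivalent: yes
V(D1) = -t^(-9/2) + 2t^(-7/2) - 4t^(-5/2) + 3t^(-3/2) - 4t^(-1/2) + 3t^(1/2) - 2t^(3/2) + t^(5/2)  (w -3, c 11, <D> = -A^-19 + 2A^-15 - 3A^-11 + 4A^-7 - 3A^-3 + 4A - 2A^5 + A^9)
D2 (bracket -A^-7 + 2A^-3 - 3A + 4A^5 - 3A^9 + 4A^13 - 2A^17 + A^21; 11 crossings at w = +1): V = -t^(-9/2) + 2t^(-7/2) - 4t^(-5/2) + 3t^(-3/2) - 4t^(-1/2) + 3t^(1/2) - 2t^(3/2) + t^(5/2)
why: Markov moves rewrite D1 (11 crossings) into D2 (11)


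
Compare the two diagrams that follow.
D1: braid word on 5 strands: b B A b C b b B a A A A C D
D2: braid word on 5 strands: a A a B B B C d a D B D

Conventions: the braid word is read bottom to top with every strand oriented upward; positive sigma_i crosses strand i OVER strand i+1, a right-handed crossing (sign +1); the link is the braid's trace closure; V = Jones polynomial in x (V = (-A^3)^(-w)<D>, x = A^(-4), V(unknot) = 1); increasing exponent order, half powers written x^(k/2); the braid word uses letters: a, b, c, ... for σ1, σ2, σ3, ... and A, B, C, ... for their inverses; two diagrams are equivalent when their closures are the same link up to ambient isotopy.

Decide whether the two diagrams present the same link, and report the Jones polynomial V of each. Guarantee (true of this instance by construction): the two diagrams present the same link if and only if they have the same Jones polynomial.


same link: no
V(D1) = -x^-6 + 2x^-5 - 2x^-4 + 3x^-3 - 3x^-2 + 2x^-1 - 1 + x  [14 crossings, <D> = A^-16 - A^-12 + 2A^-8 - 3A^-4 + 3 - 2A^4 + 2A^8 - A^12, w = -4]
D2 (bracket A^-16 - A^-12 + 2A^-8 - 2A^-4 + 2 - 2A^4 + A^8; 12 crossings at w = -4): V = x^-5 - 2x^-4 + 2x^-3 - 2x^-2 + 2x^-1 - 1 + x
note: 2 classes among 2 diagrams; unequal V(x) rules out equality


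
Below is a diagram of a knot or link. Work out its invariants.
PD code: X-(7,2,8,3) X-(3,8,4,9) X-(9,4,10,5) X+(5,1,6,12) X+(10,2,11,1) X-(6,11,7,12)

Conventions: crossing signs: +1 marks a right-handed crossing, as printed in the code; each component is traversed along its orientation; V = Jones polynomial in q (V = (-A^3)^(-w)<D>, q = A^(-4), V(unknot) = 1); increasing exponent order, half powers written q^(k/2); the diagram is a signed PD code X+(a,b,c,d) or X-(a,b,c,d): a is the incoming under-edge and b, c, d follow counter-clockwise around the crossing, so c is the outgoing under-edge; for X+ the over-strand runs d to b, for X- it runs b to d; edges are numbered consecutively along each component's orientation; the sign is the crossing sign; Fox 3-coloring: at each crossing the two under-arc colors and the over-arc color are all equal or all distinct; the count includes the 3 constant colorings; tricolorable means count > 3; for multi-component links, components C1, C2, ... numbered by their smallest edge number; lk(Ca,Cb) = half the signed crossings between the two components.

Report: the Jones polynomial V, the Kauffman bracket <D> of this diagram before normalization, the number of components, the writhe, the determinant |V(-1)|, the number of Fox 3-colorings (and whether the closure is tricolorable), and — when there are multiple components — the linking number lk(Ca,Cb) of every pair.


V(q) = -q^-4 + q^-3 + q^-1
bracket: A^-2 + A^6 - A^10, w = -2
1 component, writhe -2, over 6 crossings
det 3, colorings 9 of 3^6 — tricolorable
observation: V spans 3 powers of q: at least 3 crossings in any diagram


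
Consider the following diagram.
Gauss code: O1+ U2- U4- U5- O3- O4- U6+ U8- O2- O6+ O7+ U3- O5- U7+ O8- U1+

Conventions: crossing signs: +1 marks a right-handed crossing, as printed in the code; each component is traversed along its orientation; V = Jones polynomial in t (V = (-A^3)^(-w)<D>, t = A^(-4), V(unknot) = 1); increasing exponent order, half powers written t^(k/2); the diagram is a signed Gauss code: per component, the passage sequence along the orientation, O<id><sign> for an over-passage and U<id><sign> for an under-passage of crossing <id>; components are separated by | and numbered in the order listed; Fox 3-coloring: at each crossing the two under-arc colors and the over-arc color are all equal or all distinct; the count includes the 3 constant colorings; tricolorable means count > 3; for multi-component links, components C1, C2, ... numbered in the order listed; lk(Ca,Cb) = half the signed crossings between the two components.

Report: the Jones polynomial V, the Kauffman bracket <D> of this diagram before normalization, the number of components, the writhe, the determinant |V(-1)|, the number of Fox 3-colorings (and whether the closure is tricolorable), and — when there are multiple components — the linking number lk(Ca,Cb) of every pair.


V(t) = -t^-4 + t^-3 + t^-1
bracket: A^-2 + A^6 - A^10, w = -2
1 component, writhe -2, over 8 crossings
det 3, colorings 9 of 3^8 — tricolorable
observation: the span of V is 3, forcing >= 3 crossings in any diagram


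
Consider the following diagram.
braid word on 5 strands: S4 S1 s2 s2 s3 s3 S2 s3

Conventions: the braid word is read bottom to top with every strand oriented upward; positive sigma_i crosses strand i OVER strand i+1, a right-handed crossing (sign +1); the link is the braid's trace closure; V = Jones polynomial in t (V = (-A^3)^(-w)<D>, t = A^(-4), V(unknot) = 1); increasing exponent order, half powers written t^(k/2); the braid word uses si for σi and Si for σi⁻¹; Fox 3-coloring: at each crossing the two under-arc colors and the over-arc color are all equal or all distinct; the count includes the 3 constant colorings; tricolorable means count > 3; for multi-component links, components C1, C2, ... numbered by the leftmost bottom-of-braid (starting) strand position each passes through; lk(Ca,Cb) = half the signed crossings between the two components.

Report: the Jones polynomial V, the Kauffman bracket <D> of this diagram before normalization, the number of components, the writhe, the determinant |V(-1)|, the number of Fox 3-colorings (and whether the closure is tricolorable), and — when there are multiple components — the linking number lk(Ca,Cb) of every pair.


Jones polynomial: V(t) = t - t^2 + 2t^3 - t^4 + t^5 - t^6
<D> = -A^-18 + A^-14 - A^-10 + 2A^-6 - A^-2 + A^2; writhe +2
components 1, writhe +2 (8 crossings)
3-colorings: 3 of 3^8, det 7 — not tricolorable
note: V spans 5 powers of t: at least 5 crossings in any diagram


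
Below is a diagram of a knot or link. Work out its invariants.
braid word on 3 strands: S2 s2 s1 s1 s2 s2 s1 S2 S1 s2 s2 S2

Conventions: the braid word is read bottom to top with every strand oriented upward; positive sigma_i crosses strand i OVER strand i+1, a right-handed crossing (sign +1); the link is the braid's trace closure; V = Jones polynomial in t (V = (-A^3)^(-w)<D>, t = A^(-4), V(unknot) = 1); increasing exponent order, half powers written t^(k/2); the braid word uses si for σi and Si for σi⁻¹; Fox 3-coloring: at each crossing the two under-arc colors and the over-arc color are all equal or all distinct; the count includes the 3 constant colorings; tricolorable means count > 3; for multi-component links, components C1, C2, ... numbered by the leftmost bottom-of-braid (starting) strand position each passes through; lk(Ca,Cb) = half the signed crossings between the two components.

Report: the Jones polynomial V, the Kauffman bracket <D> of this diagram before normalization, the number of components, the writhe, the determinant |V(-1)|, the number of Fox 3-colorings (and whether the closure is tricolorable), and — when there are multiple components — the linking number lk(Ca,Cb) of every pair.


V = t - t^2 + 2t^3 - t^4 + t^5 - t^6
<D> = -A^-12 + A^-8 - A^-4 + 2 - A^4 + A^8 (w = +4)
1 component over 12 crossings, w = +4
3 Fox colorings among 3^12, |V(-1)| = 7: not tricolorable
why: V spans 5 powers of t: at least 5 crossings in any diagram


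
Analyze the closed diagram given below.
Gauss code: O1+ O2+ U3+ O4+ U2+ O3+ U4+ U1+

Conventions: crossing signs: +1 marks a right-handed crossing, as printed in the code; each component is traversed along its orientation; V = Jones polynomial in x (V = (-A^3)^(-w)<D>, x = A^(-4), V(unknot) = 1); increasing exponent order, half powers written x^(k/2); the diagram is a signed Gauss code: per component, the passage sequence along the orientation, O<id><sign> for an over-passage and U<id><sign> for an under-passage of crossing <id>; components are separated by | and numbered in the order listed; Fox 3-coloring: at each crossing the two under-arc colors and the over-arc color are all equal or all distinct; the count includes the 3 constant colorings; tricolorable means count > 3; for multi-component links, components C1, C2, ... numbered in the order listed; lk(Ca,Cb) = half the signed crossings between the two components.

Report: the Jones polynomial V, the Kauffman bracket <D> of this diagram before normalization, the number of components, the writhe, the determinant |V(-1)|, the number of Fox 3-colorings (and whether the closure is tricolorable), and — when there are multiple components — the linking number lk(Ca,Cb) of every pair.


V = x + x^3 - x^4
<D> = -A^-4 + 1 + A^8 (w = +4)
1 component over 4 crossings, w = +4
9 Fox colorings among 3^4, |V(-1)| = 3: tricolorable
why: w = +4 shifts under R1 moves; the (-A^3)^(-4) factor cancels that in V


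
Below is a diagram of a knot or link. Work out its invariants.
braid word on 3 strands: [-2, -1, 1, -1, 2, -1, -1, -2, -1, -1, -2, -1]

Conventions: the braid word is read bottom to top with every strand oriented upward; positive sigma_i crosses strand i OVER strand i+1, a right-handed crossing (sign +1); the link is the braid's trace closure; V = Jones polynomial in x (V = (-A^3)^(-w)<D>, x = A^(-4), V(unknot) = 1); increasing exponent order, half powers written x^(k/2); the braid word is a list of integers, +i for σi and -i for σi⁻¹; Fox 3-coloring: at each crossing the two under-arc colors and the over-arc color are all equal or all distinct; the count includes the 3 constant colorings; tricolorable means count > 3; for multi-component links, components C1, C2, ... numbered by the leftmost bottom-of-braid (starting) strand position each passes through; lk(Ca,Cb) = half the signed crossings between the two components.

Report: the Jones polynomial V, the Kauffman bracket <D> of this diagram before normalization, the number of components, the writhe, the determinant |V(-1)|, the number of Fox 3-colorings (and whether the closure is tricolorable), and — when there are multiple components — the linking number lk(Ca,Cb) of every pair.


V = -x^-8 + x^-5 + x^-3
<D> = A^-12 + A^-4 - A^8 (w = -8)
1 component over 12 crossings, w = -8
9 Fox colorings among 3^12, |V(-1)| = 3: tricolorable
why: w = -8 shifts under R1 moves; the (-A^3)^(8) factor cancels that in V


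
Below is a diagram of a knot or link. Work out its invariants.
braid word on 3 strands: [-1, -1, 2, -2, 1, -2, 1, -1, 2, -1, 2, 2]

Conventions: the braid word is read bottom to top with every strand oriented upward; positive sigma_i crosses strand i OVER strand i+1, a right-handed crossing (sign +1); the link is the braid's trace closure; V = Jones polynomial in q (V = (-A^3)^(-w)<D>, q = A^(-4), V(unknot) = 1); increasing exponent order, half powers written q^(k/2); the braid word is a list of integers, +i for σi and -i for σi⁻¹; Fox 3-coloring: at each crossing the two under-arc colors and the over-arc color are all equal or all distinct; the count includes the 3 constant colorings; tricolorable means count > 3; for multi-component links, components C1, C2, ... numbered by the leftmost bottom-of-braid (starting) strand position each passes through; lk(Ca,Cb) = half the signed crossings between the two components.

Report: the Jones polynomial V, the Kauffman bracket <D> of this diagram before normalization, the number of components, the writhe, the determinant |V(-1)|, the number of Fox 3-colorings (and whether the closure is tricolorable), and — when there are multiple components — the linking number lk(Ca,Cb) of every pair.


V(q) = q^-2 + 2 + q^2
bracket: A^-8 + 2 + A^8, w = 0
3 components, writhe 0, over 12 crossings
lk(C1,C2) = -1
linking number lk(C1,C3) = 0
lk(C2,C3): +1
det 4, colorings 3 of 3^12 — not tricolorable
observation: free reduction leaves σ1⁻¹ σ1⁻¹ σ2 σ2 of the original 12 letters


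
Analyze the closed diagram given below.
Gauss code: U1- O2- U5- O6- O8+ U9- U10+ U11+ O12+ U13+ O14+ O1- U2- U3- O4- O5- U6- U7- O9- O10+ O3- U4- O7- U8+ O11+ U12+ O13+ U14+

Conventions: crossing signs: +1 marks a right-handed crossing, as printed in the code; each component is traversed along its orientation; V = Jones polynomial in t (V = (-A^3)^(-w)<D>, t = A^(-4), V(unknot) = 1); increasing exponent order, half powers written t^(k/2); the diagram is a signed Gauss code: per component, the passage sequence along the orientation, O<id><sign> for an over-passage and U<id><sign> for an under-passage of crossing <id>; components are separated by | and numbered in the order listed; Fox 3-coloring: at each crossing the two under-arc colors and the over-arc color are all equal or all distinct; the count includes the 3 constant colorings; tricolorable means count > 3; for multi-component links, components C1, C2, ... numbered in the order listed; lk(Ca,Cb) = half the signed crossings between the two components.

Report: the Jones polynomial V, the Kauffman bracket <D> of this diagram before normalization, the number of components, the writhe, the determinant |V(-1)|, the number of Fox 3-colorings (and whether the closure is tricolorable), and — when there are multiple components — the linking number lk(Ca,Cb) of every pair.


V(t) = -t^-5 + t^-4 - t^-3 + 2t^-2 - t^-1 + 2 - t
bracket: -A^-10 + 2A^-6 - A^-2 + 2A^2 - A^6 + A^10 - A^14, w = -2
1 component, writhe -2, over 14 crossings
det 9, colorings 9 of 3^14 — tricolorable
observation: |V(-1)| = 9: so tricolorable, since 3 divides 9


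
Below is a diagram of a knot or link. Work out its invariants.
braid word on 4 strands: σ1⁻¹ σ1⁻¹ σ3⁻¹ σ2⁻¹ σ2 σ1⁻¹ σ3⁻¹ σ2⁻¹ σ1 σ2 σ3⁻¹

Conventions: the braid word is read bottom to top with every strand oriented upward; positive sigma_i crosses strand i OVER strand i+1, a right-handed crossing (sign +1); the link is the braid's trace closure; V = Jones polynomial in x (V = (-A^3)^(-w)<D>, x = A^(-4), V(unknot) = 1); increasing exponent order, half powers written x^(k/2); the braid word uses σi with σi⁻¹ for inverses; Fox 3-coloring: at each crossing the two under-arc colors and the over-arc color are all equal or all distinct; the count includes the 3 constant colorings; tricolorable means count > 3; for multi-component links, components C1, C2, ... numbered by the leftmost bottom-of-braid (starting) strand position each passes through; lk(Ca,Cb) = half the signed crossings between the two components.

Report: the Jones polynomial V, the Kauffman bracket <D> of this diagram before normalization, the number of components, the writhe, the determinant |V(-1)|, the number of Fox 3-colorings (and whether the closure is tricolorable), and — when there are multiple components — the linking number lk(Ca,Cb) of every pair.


V = x^-8 - 2x^-7 + x^-6 - 2x^-5 + 2x^-4 + x^-2
<D> = -A^-7 - 2A + 2A^5 - A^9 + 2A^13 - A^17 (w = -5)
1 component over 11 crossings, w = -5
27 Fox colorings among 3^11, |V(-1)| = 9: tricolorable
why: inverse pairs cancel, leaving σ1⁻¹ σ1⁻¹ σ3⁻¹ σ1⁻¹ σ3⁻¹ σ2⁻¹ σ1 σ2 σ3⁻¹


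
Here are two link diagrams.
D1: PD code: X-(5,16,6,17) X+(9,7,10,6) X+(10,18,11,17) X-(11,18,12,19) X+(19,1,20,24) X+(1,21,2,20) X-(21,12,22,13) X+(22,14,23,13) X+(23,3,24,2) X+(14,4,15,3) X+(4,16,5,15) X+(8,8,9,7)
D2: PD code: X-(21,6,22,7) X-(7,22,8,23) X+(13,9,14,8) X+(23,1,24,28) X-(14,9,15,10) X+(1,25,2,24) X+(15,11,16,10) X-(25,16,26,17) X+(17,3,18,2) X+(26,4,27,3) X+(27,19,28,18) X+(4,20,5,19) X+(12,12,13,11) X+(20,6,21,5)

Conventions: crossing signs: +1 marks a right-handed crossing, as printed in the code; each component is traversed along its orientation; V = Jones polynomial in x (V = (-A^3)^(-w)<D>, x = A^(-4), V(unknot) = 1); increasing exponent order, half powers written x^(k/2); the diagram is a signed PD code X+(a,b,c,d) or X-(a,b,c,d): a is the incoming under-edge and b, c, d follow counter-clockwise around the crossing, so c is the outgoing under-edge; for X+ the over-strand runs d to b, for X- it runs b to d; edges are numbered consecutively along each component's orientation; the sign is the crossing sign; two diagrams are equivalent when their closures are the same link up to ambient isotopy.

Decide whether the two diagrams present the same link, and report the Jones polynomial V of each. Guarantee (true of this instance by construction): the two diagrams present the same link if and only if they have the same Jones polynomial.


equivalent: yes
V(D1) = x + x^3 - x^4  (w +6, c 12, <D> = -A^2 + A^6 + A^14)
D2 (bracket -A^2 + A^6 + A^14; 14 crossings at w = +6): V = x + x^3 - x^4
why: Reidemeister moves carry D1 (12 crossings) to D2 (14)


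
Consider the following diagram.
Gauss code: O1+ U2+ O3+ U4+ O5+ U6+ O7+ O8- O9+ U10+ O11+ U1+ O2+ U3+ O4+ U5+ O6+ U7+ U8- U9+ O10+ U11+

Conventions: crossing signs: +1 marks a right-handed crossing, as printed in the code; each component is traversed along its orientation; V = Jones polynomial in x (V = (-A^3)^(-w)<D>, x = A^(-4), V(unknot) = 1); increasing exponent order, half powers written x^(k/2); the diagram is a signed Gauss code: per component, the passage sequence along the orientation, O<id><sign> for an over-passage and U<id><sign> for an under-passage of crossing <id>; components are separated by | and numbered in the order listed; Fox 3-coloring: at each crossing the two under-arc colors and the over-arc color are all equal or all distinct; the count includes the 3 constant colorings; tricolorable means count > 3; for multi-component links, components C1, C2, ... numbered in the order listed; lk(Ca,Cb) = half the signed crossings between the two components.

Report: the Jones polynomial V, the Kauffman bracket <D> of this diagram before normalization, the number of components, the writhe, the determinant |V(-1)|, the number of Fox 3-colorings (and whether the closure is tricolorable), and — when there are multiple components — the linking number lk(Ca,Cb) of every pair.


V = x^4 + x^6 - x^7 + x^8 - x^9 + x^10 - x^11 + x^12 - x^13
<D> = A^-25 - A^-21 + A^-17 - A^-13 + A^-9 - A^-5 + A^-1 - A^3 - A^11 (w = +9)
1 component over 11 crossings, w = +9
9 Fox colorings among 3^11, |V(-1)| = 9: tricolorable
why: the span of V is 9, forcing >= 9 crossings in any diagram


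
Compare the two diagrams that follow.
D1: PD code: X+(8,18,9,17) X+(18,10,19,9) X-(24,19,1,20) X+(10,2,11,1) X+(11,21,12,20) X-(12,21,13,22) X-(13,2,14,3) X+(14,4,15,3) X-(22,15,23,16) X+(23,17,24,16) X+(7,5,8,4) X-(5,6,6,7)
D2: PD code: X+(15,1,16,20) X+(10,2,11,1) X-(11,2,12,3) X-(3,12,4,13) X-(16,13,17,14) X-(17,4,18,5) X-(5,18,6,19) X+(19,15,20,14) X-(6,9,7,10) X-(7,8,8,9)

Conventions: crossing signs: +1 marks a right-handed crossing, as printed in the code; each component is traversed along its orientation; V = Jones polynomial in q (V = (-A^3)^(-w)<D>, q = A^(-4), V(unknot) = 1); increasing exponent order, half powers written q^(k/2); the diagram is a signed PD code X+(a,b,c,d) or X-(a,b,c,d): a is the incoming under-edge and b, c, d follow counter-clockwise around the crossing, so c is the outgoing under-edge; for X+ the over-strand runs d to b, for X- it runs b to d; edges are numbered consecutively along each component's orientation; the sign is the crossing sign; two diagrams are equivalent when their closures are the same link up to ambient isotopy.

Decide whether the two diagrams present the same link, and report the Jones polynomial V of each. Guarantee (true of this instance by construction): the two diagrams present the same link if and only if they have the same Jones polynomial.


equivalent: no
V(D1) = q + q^3 - q^4  (w +2, c 12, <D> = -A^-10 + A^-6 + A^2)
V(D2) = 1  (w -4, c 10, <D> = A^-12)
why: comparing 2 Jones polynomials yields 2 groups


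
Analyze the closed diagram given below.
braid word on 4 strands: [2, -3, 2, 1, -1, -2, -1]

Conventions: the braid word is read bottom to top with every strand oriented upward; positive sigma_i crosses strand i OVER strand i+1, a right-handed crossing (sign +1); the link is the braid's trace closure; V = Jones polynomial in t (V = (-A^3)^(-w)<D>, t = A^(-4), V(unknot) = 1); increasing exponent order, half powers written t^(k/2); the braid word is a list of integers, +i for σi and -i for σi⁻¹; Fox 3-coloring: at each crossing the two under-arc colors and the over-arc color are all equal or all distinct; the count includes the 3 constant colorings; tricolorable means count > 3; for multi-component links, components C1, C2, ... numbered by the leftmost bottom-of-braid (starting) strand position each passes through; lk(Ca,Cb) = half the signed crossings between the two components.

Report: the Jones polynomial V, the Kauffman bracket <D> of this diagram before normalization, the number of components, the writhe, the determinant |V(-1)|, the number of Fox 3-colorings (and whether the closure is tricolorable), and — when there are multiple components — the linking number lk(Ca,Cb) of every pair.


V(t) = 1
bracket: -A^-3, w = -1
1 component, writhe -1, over 7 crossings
det 1, colorings 3 of 3^7 — not tricolorable
observation: w = -1 (over 7 crossings) is diagram-only; (-A^3)^(1) removes it from V


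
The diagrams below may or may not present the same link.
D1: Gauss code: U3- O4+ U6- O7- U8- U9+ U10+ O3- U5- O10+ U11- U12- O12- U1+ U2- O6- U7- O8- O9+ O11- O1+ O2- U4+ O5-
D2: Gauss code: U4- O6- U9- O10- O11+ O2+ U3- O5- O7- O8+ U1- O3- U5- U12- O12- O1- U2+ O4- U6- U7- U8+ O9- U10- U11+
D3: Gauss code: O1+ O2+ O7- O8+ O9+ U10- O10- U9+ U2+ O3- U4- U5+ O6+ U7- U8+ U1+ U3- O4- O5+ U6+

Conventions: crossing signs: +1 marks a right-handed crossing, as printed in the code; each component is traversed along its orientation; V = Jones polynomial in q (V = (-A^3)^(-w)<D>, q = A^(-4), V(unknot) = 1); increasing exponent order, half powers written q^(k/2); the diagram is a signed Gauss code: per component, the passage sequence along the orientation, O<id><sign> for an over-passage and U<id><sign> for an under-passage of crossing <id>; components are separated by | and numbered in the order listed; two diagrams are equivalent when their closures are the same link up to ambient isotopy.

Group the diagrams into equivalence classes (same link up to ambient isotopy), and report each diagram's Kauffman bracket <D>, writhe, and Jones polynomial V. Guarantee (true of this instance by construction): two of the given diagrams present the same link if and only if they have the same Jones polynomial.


grouping into links: {D1} | {D2} | {D3}
V(D1) = -q^-6 + 2q^-5 - 3q^-4 + 4q^-3 - 3q^-2 + 3q^-1 - 2 + q  (w -4, c 12, <D> = A^-16 - 2A^-12 + 3A^-8 - 3A^-4 + 4 - 3A^4 + 2A^8 - A^12)
V(D2) = q^-8 - 2q^-7 + q^-6 - 2q^-5 + 2q^-4 + q^-2  [12 crossings, <D> = A^-10 + 2A^-2 - 2A^2 + A^6 - 2A^10 + A^14, w = -6]
V(D3) = 1  [10 crossings, <D> = A^6, w = +2]
why: V(q) takes 3 values over 3 diagrams, fixing the grouping


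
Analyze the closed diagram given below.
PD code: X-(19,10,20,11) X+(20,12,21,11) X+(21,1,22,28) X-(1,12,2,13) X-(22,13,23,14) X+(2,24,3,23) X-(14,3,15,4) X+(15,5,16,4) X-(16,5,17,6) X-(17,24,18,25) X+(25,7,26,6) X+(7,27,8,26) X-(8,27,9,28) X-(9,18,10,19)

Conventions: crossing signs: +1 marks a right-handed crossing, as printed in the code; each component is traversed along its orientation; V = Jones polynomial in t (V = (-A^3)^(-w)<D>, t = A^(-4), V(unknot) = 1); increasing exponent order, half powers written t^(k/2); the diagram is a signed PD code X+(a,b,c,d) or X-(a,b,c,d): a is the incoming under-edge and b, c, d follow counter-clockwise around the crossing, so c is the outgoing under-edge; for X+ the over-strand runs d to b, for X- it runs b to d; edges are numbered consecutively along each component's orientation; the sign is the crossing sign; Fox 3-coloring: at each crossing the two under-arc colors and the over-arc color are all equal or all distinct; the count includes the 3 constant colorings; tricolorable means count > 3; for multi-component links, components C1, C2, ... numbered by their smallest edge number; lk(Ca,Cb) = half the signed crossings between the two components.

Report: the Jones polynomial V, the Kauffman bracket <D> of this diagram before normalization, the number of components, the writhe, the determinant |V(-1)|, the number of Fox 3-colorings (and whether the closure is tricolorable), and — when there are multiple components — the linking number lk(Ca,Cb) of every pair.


V = -t^-5 + t^-4 - t^-3 + 2t^-2 - t^-1 + 2 - t
<D> = -A^-10 + 2A^-6 - A^-2 + 2A^2 - A^6 + A^10 - A^14 (w = -2)
1 component over 14 crossings, w = -2
9 Fox colorings among 3^14, |V(-1)| = 9: tricolorable
why: w = -2 shifts under R1 moves; the (-A^3)^(2) factor cancels that in V


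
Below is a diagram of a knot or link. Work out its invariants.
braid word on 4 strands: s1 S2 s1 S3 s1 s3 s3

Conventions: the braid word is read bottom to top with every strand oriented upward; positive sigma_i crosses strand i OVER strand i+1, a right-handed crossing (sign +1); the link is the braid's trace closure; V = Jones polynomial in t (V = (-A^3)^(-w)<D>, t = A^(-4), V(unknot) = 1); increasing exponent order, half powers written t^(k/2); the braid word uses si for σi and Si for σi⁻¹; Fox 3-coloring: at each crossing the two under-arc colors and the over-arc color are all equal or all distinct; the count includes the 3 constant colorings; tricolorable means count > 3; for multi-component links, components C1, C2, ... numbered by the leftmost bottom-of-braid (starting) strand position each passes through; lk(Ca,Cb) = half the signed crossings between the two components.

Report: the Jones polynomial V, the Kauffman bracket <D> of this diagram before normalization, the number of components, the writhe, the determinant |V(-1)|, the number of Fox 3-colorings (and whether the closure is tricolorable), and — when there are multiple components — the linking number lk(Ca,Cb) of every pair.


V(t) = t + t^3 - t^4
bracket: A^-7 - A^-3 - A^5, w = +3
1 component, writhe +3, over 7 crossings
det 3, colorings 9 of 3^7 — tricolorable
observation: w = +3 shifts under R1 moves; the (-A^3)^(-3) factor cancels that in V


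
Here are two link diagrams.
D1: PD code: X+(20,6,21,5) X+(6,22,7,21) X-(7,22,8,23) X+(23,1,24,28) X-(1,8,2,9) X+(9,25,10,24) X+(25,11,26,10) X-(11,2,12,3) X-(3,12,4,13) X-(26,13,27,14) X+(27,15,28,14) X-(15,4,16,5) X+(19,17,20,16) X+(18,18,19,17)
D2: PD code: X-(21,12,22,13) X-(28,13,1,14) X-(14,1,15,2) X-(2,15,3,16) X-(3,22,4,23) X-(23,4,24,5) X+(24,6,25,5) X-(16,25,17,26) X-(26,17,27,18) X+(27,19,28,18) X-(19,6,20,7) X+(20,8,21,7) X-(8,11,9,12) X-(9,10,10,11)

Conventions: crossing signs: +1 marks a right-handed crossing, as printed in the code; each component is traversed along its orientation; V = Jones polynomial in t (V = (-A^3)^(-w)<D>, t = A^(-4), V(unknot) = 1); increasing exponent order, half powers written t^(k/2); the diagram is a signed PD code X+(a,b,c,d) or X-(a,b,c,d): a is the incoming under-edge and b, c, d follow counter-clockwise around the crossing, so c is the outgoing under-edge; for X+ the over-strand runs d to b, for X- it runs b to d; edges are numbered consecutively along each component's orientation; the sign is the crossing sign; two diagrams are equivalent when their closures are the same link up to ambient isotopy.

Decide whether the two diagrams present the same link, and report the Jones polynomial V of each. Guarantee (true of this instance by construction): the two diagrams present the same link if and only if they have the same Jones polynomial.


equivalent: no
D1 (bracket -A^-6 + 2A^-2 - 2A^2 + 3A^6 - 2A^10 + 2A^14 - A^18; 14 crossings at w = +2): V = -t^-3 + 2t^-2 - 2t^-1 + 3 - 2t + 2t^2 - t^3
V(D2) = -t^-7 + t^-6 - t^-5 + t^-4 + t^-2  [14 crossings, <D> = A^-16 + A^-8 - A^-4 + 1 - A^4, w = -8]
observation: 2 classes among 2 diagrams; unequal V(t) rules out equality


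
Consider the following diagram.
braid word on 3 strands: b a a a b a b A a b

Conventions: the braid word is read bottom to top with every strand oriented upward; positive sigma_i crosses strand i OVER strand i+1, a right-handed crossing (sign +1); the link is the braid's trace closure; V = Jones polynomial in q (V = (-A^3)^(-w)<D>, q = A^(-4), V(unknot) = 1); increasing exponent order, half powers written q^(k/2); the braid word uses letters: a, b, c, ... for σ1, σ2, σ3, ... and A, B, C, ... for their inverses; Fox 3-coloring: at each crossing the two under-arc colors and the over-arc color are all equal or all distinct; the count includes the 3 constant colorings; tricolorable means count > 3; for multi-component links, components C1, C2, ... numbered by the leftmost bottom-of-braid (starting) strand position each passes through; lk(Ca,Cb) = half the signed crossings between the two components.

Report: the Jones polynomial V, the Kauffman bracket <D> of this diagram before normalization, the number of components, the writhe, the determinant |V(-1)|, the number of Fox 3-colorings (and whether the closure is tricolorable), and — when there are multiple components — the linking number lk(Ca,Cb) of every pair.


Jones polynomial: V(q) = q^3 + q^5 - q^6 + q^7 - q^8 + q^9 - q^10
<D> = -A^-16 + A^-12 - A^-8 + A^-4 - 1 + A^4 + A^12; writhe +8
components 1, writhe +8 (10 crossings)
3-colorings: 3 of 3^10, det 7 — not tricolorable
note: det 7 = |V(-1)|; not divisible by 3, so not tricolorable


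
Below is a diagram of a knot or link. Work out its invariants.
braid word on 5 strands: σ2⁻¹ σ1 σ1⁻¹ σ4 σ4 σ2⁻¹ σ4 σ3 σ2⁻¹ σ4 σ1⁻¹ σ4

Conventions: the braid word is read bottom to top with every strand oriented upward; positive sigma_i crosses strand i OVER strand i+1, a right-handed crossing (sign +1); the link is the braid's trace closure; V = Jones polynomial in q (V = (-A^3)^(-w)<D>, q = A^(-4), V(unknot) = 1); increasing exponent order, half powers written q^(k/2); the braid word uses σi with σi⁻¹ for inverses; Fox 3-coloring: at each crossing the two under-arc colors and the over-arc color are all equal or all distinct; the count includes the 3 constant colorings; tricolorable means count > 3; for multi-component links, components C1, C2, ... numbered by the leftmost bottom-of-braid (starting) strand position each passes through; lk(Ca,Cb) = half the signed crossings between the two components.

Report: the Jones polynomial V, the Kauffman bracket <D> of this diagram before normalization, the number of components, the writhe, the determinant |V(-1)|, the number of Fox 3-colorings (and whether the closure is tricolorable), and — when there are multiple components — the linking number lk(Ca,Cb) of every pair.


V = -q^-2 + q^-1 - 1 + 3q - 2q^2 + 3q^3 - 2q^4 + q^5 - q^6
<D> = -A^-18 + A^-14 - 2A^-10 + 3A^-6 - 2A^-2 + 3A^2 - A^6 + A^10 - A^14 (w = +2)
1 component over 12 crossings, w = +2
9 Fox colorings among 3^12, |V(-1)| = 15: tricolorable
why: the word shrinks to σ2⁻¹ σ4 σ4 σ2⁻¹ σ4 σ3 σ2⁻¹ σ4 σ1⁻¹ σ4 after cancelling


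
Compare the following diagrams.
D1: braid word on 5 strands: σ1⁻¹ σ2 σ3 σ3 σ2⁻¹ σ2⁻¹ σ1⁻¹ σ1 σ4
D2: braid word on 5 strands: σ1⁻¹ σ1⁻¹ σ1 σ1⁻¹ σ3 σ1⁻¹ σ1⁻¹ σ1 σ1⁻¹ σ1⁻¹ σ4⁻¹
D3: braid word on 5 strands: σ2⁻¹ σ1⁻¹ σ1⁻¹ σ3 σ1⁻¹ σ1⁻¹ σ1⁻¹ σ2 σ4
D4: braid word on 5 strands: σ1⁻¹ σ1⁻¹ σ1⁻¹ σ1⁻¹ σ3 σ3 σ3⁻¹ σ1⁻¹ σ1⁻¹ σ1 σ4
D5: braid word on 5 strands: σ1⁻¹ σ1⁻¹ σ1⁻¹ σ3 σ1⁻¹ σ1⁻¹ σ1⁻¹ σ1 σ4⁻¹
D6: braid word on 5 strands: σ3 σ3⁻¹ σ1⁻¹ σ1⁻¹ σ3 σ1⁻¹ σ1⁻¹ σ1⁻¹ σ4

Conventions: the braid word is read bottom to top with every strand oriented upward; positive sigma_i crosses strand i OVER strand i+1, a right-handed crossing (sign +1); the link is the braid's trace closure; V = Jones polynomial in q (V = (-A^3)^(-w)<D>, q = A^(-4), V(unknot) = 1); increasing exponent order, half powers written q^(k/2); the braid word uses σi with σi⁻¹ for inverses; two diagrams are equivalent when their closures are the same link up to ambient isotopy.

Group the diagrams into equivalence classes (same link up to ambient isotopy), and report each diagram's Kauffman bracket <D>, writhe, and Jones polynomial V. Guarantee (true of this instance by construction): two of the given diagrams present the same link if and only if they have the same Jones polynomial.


classes: {D1} | {D2, D3, D4, D5, D6}
V(D1) = -q^(1/2) - q^(5/2)  [9 crossings, <D> = A^-7 + A, w = +1]
D2 (bracket A^-9 + A^-5 + A^-1 - A^15; 11 crossings at w = -5): V = q^(-15/2) - q^(-7/2) - q^(-5/2) - q^(-3/2)
V(D3) = q^(-15/2) - q^(-7/2) - q^(-5/2) - q^(-3/2)  [9 crossings, <D> = A^-3 + A + A^5 - A^21, w = -3]
D4 (bracket A^-3 + A + A^5 - A^21; 11 crossings at w = -3): V = q^(-15/2) - q^(-7/2) - q^(-5/2) - q^(-3/2)
D5 (bracket A^-9 + A^-5 + A^-1 - A^15; 9 crossings at w = -5): V = q^(-15/2) - q^(-7/2) - q^(-5/2) - q^(-3/2)
V(D6) = q^(-15/2) - q^(-7/2) - q^(-5/2) - q^(-3/2)  (w -3, c 9, <D> = A^-3 + A + A^5 - A^21)
insight: 2 values of V(q) split the 6 diagrams


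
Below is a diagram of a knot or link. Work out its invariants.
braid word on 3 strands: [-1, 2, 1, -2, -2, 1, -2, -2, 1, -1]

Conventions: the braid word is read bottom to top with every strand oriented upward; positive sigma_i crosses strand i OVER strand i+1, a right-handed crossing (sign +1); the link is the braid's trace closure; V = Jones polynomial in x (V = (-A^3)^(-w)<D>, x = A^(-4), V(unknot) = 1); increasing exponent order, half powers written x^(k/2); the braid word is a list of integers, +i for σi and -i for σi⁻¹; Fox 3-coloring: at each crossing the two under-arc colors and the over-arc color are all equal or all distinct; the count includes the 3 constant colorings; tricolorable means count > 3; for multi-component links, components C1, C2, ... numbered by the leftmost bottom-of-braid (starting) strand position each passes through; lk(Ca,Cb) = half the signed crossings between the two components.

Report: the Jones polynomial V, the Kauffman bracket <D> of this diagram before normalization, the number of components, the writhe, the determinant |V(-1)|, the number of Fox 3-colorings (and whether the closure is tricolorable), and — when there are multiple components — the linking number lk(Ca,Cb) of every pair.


V(x) = x^-5 - 2x^-4 + 2x^-3 - 2x^-2 + 2x^-1 - 1 + x
bracket: A^-10 - A^-6 + 2A^-2 - 2A^2 + 2A^6 - 2A^10 + A^14, w = -2
1 component, writhe -2, over 10 crossings
det 11, colorings 3 of 3^10 — not tricolorable
observation: w = -2 shifts under R1 moves; the (-A^3)^(2) factor cancels that in V


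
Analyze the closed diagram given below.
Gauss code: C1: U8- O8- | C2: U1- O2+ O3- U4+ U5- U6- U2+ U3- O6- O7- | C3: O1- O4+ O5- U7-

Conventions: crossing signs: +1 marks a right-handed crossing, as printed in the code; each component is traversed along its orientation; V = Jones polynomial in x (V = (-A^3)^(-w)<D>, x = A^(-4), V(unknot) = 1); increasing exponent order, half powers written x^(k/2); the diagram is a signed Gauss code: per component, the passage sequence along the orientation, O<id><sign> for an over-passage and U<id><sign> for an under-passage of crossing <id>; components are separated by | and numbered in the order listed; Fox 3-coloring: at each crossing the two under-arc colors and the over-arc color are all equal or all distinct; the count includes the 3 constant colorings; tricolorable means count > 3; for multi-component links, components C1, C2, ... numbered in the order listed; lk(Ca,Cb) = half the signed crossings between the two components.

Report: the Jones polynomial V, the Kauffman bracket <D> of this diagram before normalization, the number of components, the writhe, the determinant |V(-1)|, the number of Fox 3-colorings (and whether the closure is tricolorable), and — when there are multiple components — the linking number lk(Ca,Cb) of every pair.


V(x) = x^-3 + x^-2 + x^-1 + 1
bracket: A^-12 + A^-8 + A^-4 + 1, w = -4
3 components, writhe -4, over 8 crossings
lk(C1,C2) = 0
linking number lk(C1,C3) = 0
lk(C2,C3): -1
det 0, colorings 9 of 3^8 — tricolorable
observation: w = -4 (over 8 crossings) is diagram-only; (-A^3)^(4) removes it from V


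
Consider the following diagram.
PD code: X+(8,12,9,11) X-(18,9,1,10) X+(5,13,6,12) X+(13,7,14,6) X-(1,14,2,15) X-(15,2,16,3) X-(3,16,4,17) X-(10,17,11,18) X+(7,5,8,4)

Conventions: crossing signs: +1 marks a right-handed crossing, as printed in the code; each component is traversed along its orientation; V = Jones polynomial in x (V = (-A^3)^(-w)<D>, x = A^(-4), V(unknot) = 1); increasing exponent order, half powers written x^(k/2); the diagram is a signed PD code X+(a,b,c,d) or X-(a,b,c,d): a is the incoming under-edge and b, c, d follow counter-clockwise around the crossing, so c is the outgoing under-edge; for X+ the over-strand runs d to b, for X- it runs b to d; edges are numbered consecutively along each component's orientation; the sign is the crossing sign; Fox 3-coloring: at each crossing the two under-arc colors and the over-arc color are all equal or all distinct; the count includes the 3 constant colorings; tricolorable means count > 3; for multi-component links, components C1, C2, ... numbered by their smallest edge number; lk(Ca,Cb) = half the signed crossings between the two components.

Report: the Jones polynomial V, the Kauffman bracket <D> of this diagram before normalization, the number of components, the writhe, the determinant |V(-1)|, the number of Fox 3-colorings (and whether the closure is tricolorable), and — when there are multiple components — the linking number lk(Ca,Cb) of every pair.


V = -x^-5 + x^-4 - x^-3 + 2x^-2 - x^-1 + 2 - x
<D> = A^-7 - 2A^-3 + A - 2A^5 + A^9 - A^13 + A^17 (w = -1)
1 component over 9 crossings, w = -1
9 Fox colorings among 3^9, |V(-1)| = 9: tricolorable
why: w = -1 shifts under R1 moves; the (-A^3)^(1) factor cancels that in V
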